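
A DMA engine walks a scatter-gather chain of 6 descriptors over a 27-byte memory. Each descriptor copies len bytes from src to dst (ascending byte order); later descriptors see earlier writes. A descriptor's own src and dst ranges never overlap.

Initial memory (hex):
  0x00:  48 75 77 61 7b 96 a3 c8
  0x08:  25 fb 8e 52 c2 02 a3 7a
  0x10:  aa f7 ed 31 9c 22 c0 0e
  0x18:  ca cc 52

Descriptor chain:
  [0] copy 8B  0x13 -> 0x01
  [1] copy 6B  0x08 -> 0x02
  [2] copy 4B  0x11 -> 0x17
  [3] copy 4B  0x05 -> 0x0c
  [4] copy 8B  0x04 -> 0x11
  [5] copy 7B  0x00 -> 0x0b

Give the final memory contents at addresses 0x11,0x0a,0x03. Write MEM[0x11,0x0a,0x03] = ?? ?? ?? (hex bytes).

D0: mem[0x01..0x08] <- [31 9c 22 c0 0e ca cc 52]
D1: mem[0x02..0x07] <- [52 fb 8e 52 c2 02]
D2: mem[0x17..0x1a] <- [f7 ed 31 9c]
D3: mem[0x0c..0x0f] <- [52 c2 02 52]
D4: mem[0x11..0x18] <- [8e 52 c2 02 52 fb 8e 52]
D5: mem[0x0b..0x11] <- [48 31 52 fb 8e 52 c2]
query mem[0x11]=0xc2, mem[0x0a]=0x8e, mem[0x03]=0xfb

MEM[0x11,0x0a,0x03] = c2 8e fb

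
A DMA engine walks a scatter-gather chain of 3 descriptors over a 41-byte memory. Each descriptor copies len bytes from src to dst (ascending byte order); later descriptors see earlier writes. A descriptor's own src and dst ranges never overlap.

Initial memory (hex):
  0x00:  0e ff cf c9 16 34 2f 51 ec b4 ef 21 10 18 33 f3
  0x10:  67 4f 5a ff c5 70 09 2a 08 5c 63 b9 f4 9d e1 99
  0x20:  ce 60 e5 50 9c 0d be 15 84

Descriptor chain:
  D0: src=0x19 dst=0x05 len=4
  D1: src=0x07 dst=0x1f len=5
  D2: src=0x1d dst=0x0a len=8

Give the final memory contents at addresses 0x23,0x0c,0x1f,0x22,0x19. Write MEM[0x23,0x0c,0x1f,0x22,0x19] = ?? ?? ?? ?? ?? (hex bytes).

MEM[0x23,0x0c,0x1f,0x22,0x19] = 21 b9 b9 ef 5c

[0] 0x19->0x05 len=4 : 5c 63 b9 f4
[1] 0x07->0x1f len=5 : b9 f4 b4 ef 21
[2] 0x1d->0x0a len=8 : 9d e1 b9 f4 b4 ef 21 9c
query mem[0x23]=0x21, mem[0x0c]=0xb9, mem[0x1f]=0xb9, mem[0x22]=0xef, mem[0x19]=0x5c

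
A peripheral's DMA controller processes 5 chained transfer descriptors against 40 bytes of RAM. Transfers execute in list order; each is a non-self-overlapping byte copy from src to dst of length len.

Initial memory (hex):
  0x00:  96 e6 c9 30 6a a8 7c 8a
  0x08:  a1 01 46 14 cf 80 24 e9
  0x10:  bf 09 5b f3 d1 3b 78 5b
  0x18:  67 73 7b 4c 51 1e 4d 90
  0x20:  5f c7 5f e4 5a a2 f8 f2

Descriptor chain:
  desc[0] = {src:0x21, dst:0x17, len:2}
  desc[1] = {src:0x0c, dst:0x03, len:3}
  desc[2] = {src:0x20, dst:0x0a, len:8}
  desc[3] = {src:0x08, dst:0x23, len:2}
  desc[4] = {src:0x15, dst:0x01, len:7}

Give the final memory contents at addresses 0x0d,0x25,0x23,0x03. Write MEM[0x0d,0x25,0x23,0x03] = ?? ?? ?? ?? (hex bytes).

D0: mem[0x17..0x18] <- [c7 5f]
D1: mem[0x03..0x05] <- [cf 80 24]
D2: mem[0x0a..0x11] <- [5f c7 5f e4 5a a2 f8 f2]
D3: mem[0x23..0x24] <- [a1 01]
D4: mem[0x01..0x07] <- [3b 78 c7 5f 73 7b 4c]
query mem[0x0d]=0xe4, mem[0x25]=0xa2, mem[0x23]=0xa1, mem[0x03]=0xc7

MEM[0x0d,0x25,0x23,0x03] = e4 a2 a1 c7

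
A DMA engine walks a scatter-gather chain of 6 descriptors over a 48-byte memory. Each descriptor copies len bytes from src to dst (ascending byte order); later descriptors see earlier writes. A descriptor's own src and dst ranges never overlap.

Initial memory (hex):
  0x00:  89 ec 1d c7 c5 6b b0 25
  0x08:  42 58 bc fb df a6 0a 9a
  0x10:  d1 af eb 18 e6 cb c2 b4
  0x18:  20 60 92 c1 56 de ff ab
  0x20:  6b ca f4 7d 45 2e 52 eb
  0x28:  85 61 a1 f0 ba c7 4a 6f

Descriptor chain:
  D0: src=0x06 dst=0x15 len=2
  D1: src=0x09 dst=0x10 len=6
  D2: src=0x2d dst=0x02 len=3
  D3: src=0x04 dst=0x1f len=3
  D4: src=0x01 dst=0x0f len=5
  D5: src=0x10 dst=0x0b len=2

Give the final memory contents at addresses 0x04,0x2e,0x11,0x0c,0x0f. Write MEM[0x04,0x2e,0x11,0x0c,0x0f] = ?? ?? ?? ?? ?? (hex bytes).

MEM[0x04,0x2e,0x11,0x0c,0x0f] = 6f 4a 4a 4a ec

[0] 0x06->0x15 len=2 : b0 25
[1] 0x09->0x10 len=6 : 58 bc fb df a6 0a
[2] 0x2d->0x02 len=3 : c7 4a 6f
[3] 0x04->0x1f len=3 : 6f 6b b0
[4] 0x01->0x0f len=5 : ec c7 4a 6f 6b
[5] 0x10->0x0b len=2 : c7 4a
query mem[0x04]=0x6f, mem[0x2e]=0x4a, mem[0x11]=0x4a, mem[0x0c]=0x4a, mem[0x0f]=0xec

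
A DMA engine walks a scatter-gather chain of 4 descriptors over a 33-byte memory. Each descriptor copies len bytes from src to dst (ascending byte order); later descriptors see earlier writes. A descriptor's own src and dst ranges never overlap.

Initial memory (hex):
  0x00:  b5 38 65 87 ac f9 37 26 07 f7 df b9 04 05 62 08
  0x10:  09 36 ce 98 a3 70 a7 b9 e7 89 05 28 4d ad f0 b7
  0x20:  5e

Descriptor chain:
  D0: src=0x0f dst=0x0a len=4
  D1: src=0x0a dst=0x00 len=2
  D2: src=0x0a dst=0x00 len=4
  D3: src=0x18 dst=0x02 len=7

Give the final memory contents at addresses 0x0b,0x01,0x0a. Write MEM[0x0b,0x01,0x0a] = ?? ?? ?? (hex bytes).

D0: mem[0x0a..0x0d] <- [08 09 36 ce]
D1: mem[0x00..0x01] <- [08 09]
D2: mem[0x00..0x03] <- [08 09 36 ce]
D3: mem[0x02..0x08] <- [e7 89 05 28 4d ad f0]
query mem[0x0b]=0x09, mem[0x01]=0x09, mem[0x0a]=0x08

MEM[0x0b,0x01,0x0a] = 09 09 08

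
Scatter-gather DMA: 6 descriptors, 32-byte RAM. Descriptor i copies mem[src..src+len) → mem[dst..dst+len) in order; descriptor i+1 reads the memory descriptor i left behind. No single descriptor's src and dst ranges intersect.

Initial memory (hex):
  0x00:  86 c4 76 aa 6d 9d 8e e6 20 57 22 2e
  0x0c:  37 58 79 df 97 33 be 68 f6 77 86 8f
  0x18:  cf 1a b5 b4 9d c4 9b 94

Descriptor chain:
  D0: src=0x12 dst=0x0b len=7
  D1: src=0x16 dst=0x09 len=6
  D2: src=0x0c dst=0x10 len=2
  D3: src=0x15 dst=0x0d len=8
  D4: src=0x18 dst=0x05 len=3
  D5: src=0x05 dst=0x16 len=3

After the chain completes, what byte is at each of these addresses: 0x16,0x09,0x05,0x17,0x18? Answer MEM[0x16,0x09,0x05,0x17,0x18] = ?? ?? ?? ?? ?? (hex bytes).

MEM[0x16,0x09,0x05,0x17,0x18] = cf 86 cf 1a b5

#0 dst[0x0b+7] := {0xbe,0x68,0xf6,0x77,0x86,0x8f,0xcf}
#1 dst[0x09+6] := {0x86,0x8f,0xcf,0x1a,0xb5,0xb4}
#2 dst[0x10+2] := {0x1a,0xb5}
#3 dst[0x0d+8] := {0x77,0x86,0x8f,0xcf,0x1a,0xb5,0xb4,0x9d}
#4 dst[0x05+3] := {0xcf,0x1a,0xb5}
#5 dst[0x16+3] := {0xcf,0x1a,0xb5}
query mem[0x16]=0xcf, mem[0x09]=0x86, mem[0x05]=0xcf, mem[0x17]=0x1a, mem[0x18]=0xb5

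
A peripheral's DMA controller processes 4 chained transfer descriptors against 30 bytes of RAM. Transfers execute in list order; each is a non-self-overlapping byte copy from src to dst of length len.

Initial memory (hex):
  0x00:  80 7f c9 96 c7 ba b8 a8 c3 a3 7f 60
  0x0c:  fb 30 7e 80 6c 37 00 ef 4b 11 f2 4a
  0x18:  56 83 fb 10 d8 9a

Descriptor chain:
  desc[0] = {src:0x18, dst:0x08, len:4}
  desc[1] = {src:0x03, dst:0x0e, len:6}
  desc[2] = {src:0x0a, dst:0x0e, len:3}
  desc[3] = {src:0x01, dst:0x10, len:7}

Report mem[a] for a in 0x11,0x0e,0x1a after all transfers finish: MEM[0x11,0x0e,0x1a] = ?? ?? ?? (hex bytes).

D0: mem[0x08..0x0b] <- [56 83 fb 10]
D1: mem[0x0e..0x13] <- [96 c7 ba b8 a8 56]
D2: mem[0x0e..0x10] <- [fb 10 fb]
D3: mem[0x10..0x16] <- [7f c9 96 c7 ba b8 a8]
query mem[0x11]=0xc9, mem[0x0e]=0xfb, mem[0x1a]=0xfb

MEM[0x11,0x0e,0x1a] = c9 fb fb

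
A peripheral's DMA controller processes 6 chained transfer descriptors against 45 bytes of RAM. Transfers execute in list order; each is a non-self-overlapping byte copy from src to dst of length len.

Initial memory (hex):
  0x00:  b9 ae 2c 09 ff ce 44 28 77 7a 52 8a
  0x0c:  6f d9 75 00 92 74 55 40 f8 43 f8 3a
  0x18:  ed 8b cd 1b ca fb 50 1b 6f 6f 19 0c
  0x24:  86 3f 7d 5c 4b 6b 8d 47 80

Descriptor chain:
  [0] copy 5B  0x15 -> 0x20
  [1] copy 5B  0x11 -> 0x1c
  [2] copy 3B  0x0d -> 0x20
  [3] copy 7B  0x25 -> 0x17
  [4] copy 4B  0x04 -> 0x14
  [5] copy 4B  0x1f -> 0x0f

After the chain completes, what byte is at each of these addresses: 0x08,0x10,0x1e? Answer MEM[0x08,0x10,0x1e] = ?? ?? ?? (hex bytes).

MEM[0x08,0x10,0x1e] = 77 d9 40

  after D0: wrote 5B at 0x20 = 43f83aed8b
  after D1: wrote 5B at 0x1c = 745540f843
  after D2: wrote 3B at 0x20 = d97500
  after D3: wrote 7B at 0x17 = 3f7d5c4b6b8d47
  after D4: wrote 4B at 0x14 = ffce4428
  after D5: wrote 4B at 0x0f = f8d97500
query mem[0x08]=0x77, mem[0x10]=0xd9, mem[0x1e]=0x40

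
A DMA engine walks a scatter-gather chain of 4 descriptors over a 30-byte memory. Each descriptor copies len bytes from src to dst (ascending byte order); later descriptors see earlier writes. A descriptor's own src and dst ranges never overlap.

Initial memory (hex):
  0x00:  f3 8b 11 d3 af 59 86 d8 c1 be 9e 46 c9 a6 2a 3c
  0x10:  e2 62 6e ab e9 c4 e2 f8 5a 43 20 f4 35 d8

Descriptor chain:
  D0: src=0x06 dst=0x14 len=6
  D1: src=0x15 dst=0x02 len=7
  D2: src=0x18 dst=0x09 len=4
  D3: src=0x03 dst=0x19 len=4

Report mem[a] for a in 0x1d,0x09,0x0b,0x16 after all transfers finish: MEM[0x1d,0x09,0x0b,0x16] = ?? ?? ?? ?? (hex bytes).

MEM[0x1d,0x09,0x0b,0x16] = d8 9e 20 c1

D0: mem[0x14..0x19] <- [86 d8 c1 be 9e 46]
D1: mem[0x02..0x08] <- [d8 c1 be 9e 46 20 f4]
D2: mem[0x09..0x0c] <- [9e 46 20 f4]
D3: mem[0x19..0x1c] <- [c1 be 9e 46]
query mem[0x1d]=0xd8, mem[0x09]=0x9e, mem[0x0b]=0x20, mem[0x16]=0xc1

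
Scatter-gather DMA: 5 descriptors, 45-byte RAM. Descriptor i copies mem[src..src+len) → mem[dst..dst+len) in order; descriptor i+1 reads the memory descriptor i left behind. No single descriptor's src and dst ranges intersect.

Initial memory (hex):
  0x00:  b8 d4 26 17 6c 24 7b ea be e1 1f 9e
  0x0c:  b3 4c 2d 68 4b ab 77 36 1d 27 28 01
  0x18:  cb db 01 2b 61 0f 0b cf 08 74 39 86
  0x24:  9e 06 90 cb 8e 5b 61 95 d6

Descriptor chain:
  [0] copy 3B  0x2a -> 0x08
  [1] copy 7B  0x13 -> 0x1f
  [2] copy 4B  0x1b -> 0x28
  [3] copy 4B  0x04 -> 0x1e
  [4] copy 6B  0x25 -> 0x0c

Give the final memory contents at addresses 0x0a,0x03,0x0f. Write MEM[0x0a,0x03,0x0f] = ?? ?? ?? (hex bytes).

#0 dst[0x08+3] := {0x61,0x95,0xd6}
#1 dst[0x1f+7] := {0x36,0x1d,0x27,0x28,0x01,0xcb,0xdb}
#2 dst[0x28+4] := {0x2b,0x61,0x0f,0x0b}
#3 dst[0x1e+4] := {0x6c,0x24,0x7b,0xea}
#4 dst[0x0c+6] := {0xdb,0x90,0xcb,0x2b,0x61,0x0f}
query mem[0x0a]=0xd6, mem[0x03]=0x17, mem[0x0f]=0x2b

MEM[0x0a,0x03,0x0f] = d6 17 2b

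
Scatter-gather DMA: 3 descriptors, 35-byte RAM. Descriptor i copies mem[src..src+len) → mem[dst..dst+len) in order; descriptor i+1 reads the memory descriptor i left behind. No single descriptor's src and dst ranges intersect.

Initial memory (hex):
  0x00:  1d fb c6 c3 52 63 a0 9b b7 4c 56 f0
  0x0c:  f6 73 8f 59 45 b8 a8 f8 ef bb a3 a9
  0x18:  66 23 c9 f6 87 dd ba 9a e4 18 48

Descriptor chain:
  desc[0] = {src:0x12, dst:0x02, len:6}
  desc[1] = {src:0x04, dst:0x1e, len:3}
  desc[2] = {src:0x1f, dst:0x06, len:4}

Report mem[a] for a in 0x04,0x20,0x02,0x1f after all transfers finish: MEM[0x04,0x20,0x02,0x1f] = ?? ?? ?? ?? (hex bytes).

MEM[0x04,0x20,0x02,0x1f] = ef a3 a8 bb

#0 dst[0x02+6] := {0xa8,0xf8,0xef,0xbb,0xa3,0xa9}
#1 dst[0x1e+3] := {0xef,0xbb,0xa3}
#2 dst[0x06+4] := {0xbb,0xa3,0x18,0x48}
query mem[0x04]=0xef, mem[0x20]=0xa3, mem[0x02]=0xa8, mem[0x1f]=0xbb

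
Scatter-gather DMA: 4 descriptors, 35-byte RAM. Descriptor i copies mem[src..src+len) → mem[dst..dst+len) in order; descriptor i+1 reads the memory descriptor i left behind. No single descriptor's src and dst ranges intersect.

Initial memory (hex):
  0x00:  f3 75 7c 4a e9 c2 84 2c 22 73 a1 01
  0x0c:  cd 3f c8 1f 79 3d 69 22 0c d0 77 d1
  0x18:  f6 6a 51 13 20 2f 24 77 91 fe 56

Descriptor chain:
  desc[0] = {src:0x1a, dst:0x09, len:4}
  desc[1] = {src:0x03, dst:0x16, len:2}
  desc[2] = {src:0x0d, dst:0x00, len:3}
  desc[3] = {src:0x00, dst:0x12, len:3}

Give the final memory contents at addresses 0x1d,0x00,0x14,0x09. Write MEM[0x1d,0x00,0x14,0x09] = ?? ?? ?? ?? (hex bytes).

[0] 0x1a->0x09 len=4 : 51 13 20 2f
[1] 0x03->0x16 len=2 : 4a e9
[2] 0x0d->0x00 len=3 : 3f c8 1f
[3] 0x00->0x12 len=3 : 3f c8 1f
query mem[0x1d]=0x2f, mem[0x00]=0x3f, mem[0x14]=0x1f, mem[0x09]=0x51

MEM[0x1d,0x00,0x14,0x09] = 2f 3f 1f 51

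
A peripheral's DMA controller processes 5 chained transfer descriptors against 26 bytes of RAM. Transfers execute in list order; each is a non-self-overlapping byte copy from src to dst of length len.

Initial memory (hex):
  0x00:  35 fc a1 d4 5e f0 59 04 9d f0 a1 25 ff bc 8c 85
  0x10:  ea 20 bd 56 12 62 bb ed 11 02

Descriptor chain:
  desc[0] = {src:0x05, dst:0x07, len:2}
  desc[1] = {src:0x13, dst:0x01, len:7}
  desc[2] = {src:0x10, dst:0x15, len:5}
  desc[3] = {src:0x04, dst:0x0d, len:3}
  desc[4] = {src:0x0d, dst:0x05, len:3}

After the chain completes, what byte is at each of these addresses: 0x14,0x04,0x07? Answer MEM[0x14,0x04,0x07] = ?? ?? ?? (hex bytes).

MEM[0x14,0x04,0x07] = 12 bb 11

[0] 0x05->0x07 len=2 : f0 59
[1] 0x13->0x01 len=7 : 56 12 62 bb ed 11 02
[2] 0x10->0x15 len=5 : ea 20 bd 56 12
[3] 0x04->0x0d len=3 : bb ed 11
[4] 0x0d->0x05 len=3 : bb ed 11
query mem[0x14]=0x12, mem[0x04]=0xbb, mem[0x07]=0x11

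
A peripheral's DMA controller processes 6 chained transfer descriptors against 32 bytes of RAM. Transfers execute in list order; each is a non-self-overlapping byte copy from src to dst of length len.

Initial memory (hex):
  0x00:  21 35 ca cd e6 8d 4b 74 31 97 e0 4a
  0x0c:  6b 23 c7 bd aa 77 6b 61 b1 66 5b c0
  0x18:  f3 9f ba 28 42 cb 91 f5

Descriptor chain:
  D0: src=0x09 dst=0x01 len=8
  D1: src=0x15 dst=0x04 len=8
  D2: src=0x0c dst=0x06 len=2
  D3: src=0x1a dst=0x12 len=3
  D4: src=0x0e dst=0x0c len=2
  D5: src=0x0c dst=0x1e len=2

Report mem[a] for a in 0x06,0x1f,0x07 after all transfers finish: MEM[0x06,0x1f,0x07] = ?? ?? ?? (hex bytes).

MEM[0x06,0x1f,0x07] = 6b bd 23

[0] 0x09->0x01 len=8 : 97 e0 4a 6b 23 c7 bd aa
[1] 0x15->0x04 len=8 : 66 5b c0 f3 9f ba 28 42
[2] 0x0c->0x06 len=2 : 6b 23
[3] 0x1a->0x12 len=3 : ba 28 42
[4] 0x0e->0x0c len=2 : c7 bd
[5] 0x0c->0x1e len=2 : c7 bd
query mem[0x06]=0x6b, mem[0x1f]=0xbd, mem[0x07]=0x23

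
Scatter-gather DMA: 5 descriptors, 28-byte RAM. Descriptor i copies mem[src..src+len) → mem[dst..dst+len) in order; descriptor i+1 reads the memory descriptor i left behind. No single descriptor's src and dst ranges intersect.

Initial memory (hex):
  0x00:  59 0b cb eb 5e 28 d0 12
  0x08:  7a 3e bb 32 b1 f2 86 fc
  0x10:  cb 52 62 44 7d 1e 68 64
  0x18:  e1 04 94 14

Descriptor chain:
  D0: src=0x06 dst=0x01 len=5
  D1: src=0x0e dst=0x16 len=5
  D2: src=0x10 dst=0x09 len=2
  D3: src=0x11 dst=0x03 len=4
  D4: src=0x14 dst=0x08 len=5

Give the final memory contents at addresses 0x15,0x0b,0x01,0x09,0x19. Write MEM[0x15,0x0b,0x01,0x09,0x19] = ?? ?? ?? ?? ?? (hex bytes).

[0] 0x06->0x01 len=5 : d0 12 7a 3e bb
[1] 0x0e->0x16 len=5 : 86 fc cb 52 62
[2] 0x10->0x09 len=2 : cb 52
[3] 0x11->0x03 len=4 : 52 62 44 7d
[4] 0x14->0x08 len=5 : 7d 1e 86 fc cb
query mem[0x15]=0x1e, mem[0x0b]=0xfc, mem[0x01]=0xd0, mem[0x09]=0x1e, mem[0x19]=0x52

MEM[0x15,0x0b,0x01,0x09,0x19] = 1e fc d0 1e 52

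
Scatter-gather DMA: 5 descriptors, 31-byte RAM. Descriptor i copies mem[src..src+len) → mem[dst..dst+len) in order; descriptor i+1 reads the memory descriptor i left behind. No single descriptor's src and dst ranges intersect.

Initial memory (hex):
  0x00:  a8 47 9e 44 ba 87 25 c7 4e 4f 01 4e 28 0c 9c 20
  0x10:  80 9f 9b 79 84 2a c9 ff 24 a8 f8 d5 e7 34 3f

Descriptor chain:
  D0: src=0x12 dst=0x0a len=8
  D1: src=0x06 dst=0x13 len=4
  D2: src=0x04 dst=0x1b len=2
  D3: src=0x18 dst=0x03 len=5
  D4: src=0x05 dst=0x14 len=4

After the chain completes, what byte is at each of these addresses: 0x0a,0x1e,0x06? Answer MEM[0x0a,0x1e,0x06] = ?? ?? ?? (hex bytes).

[0] 0x12->0x0a len=8 : 9b 79 84 2a c9 ff 24 a8
[1] 0x06->0x13 len=4 : 25 c7 4e 4f
[2] 0x04->0x1b len=2 : ba 87
[3] 0x18->0x03 len=5 : 24 a8 f8 ba 87
[4] 0x05->0x14 len=4 : f8 ba 87 4e
query mem[0x0a]=0x9b, mem[0x1e]=0x3f, mem[0x06]=0xba

MEM[0x0a,0x1e,0x06] = 9b 3f ba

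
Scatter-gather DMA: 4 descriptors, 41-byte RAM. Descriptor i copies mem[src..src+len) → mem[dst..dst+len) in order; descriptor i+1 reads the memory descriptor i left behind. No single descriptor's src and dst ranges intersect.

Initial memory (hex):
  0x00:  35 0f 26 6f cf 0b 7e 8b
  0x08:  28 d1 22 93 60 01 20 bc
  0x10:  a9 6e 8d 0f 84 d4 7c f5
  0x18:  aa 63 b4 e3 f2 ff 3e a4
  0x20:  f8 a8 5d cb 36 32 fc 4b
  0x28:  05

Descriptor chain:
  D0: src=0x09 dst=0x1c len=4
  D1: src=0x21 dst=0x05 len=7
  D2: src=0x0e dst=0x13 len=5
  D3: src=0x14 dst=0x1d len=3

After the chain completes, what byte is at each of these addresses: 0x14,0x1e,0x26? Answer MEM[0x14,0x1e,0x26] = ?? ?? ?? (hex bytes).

  after D0: wrote 4B at 0x1c = d1229360
  after D1: wrote 7B at 0x05 = a85dcb3632fc4b
  after D2: wrote 5B at 0x13 = 20bca96e8d
  after D3: wrote 3B at 0x1d = bca96e
query mem[0x14]=0xbc, mem[0x1e]=0xa9, mem[0x26]=0xfc

MEM[0x14,0x1e,0x26] = bc a9 fc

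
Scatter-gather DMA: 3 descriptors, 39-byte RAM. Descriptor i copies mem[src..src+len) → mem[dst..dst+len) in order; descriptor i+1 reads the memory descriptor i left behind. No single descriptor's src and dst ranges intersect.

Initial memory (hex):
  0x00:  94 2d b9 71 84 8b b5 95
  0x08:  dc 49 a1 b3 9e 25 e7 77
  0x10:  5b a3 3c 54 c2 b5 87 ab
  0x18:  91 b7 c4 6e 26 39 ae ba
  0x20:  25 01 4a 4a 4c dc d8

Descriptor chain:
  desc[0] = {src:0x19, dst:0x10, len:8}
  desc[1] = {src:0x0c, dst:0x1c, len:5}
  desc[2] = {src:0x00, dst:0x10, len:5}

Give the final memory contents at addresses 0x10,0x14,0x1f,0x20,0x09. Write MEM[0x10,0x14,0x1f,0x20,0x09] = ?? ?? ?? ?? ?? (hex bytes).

MEM[0x10,0x14,0x1f,0x20,0x09] = 94 84 77 b7 49

#0 dst[0x10+8] := {0xb7,0xc4,0x6e,0x26,0x39,0xae,0xba,0x25}
#1 dst[0x1c+5] := {0x9e,0x25,0xe7,0x77,0xb7}
#2 dst[0x10+5] := {0x94,0x2d,0xb9,0x71,0x84}
query mem[0x10]=0x94, mem[0x14]=0x84, mem[0x1f]=0x77, mem[0x20]=0xb7, mem[0x09]=0x49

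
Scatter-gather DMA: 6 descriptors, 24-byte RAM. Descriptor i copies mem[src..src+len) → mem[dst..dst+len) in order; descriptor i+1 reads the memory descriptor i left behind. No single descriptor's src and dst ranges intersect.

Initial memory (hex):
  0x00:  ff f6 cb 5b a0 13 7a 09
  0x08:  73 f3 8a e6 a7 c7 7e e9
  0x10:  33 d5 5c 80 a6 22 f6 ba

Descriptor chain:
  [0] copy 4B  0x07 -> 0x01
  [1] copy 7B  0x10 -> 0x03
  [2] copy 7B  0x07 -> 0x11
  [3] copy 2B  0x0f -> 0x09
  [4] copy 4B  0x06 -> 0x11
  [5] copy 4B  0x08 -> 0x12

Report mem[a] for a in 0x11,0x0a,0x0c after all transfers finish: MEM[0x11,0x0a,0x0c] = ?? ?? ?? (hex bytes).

D0: mem[0x01..0x04] <- [09 73 f3 8a]
D1: mem[0x03..0x09] <- [33 d5 5c 80 a6 22 f6]
D2: mem[0x11..0x17] <- [a6 22 f6 8a e6 a7 c7]
D3: mem[0x09..0x0a] <- [e9 33]
D4: mem[0x11..0x14] <- [80 a6 22 e9]
D5: mem[0x12..0x15] <- [22 e9 33 e6]
query mem[0x11]=0x80, mem[0x0a]=0x33, mem[0x0c]=0xa7

MEM[0x11,0x0a,0x0c] = 80 33 a7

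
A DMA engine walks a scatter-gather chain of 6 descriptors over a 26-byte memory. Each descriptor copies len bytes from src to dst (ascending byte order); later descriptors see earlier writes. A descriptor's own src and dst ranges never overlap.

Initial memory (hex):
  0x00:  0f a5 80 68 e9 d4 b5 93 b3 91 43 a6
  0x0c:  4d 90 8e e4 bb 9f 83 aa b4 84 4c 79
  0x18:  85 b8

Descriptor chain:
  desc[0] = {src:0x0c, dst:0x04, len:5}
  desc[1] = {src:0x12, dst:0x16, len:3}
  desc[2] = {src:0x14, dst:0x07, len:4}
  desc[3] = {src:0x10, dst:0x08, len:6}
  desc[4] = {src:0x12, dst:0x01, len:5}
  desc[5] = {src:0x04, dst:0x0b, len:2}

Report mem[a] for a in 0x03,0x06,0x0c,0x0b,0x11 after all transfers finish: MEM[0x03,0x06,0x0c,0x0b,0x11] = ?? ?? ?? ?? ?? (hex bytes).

MEM[0x03,0x06,0x0c,0x0b,0x11] = b4 8e 83 84 9f

[0] 0x0c->0x04 len=5 : 4d 90 8e e4 bb
[1] 0x12->0x16 len=3 : 83 aa b4
[2] 0x14->0x07 len=4 : b4 84 83 aa
[3] 0x10->0x08 len=6 : bb 9f 83 aa b4 84
[4] 0x12->0x01 len=5 : 83 aa b4 84 83
[5] 0x04->0x0b len=2 : 84 83
query mem[0x03]=0xb4, mem[0x06]=0x8e, mem[0x0c]=0x83, mem[0x0b]=0x84, mem[0x11]=0x9f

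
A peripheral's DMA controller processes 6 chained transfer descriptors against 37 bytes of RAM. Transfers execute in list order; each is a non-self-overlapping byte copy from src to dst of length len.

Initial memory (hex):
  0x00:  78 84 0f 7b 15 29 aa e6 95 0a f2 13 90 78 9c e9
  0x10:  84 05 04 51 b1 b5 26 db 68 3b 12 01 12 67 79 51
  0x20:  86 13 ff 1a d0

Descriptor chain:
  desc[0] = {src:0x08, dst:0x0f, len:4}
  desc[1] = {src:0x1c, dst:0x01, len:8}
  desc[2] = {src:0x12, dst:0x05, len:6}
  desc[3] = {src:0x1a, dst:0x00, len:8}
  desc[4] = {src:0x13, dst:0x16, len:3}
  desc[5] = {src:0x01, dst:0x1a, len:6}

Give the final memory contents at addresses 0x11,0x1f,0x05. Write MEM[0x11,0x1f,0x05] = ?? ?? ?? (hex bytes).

MEM[0x11,0x1f,0x05] = f2 86 51

D0: mem[0x0f..0x12] <- [95 0a f2 13]
D1: mem[0x01..0x08] <- [12 67 79 51 86 13 ff 1a]
D2: mem[0x05..0x0a] <- [13 51 b1 b5 26 db]
D3: mem[0x00..0x07] <- [12 01 12 67 79 51 86 13]
D4: mem[0x16..0x18] <- [51 b1 b5]
D5: mem[0x1a..0x1f] <- [01 12 67 79 51 86]
query mem[0x11]=0xf2, mem[0x1f]=0x86, mem[0x05]=0x51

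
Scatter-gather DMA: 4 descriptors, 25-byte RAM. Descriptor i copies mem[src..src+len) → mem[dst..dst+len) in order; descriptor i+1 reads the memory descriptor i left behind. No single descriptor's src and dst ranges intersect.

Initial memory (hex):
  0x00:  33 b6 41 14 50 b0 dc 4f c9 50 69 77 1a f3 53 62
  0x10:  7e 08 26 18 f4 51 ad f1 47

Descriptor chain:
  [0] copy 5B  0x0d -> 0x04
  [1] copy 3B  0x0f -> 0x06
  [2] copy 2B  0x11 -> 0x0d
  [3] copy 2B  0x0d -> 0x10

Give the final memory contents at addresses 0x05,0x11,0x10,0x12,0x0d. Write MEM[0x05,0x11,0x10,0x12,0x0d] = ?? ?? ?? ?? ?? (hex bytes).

MEM[0x05,0x11,0x10,0x12,0x0d] = 53 26 08 26 08

  after D0: wrote 5B at 0x04 = f353627e08
  after D1: wrote 3B at 0x06 = 627e08
  after D2: wrote 2B at 0x0d = 0826
  after D3: wrote 2B at 0x10 = 0826
query mem[0x05]=0x53, mem[0x11]=0x26, mem[0x10]=0x08, mem[0x12]=0x26, mem[0x0d]=0x08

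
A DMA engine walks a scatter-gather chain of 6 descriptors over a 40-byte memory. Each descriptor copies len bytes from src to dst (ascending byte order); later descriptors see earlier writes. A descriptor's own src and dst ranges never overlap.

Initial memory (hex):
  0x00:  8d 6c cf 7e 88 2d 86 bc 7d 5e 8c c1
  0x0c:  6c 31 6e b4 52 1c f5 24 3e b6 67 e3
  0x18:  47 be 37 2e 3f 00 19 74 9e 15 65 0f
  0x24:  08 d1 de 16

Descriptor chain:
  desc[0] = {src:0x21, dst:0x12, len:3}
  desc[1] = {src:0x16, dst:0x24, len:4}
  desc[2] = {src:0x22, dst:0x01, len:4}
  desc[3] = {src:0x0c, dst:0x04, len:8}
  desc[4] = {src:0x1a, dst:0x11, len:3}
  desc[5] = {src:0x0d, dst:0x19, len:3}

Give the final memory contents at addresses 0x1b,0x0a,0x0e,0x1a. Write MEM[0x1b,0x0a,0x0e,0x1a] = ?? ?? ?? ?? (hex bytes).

MEM[0x1b,0x0a,0x0e,0x1a] = b4 15 6e 6e

  after D0: wrote 3B at 0x12 = 15650f
  after D1: wrote 4B at 0x24 = 67e347be
  after D2: wrote 4B at 0x01 = 650f67e3
  after D3: wrote 8B at 0x04 = 6c316eb4521c1565
  after D4: wrote 3B at 0x11 = 372e3f
  after D5: wrote 3B at 0x19 = 316eb4
query mem[0x1b]=0xb4, mem[0x0a]=0x15, mem[0x0e]=0x6e, mem[0x1a]=0x6e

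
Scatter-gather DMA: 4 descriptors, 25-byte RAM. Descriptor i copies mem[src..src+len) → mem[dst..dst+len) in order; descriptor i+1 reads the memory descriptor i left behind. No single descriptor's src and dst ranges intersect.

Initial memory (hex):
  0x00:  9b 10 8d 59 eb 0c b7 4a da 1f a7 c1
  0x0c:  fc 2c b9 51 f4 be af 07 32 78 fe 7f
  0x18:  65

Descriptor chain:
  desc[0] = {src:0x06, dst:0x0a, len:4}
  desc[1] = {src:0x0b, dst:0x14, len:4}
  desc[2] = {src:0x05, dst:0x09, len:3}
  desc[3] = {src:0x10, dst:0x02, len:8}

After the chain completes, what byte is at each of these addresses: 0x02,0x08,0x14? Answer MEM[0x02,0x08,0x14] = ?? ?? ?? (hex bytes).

#0 dst[0x0a+4] := {0xb7,0x4a,0xda,0x1f}
#1 dst[0x14+4] := {0x4a,0xda,0x1f,0xb9}
#2 dst[0x09+3] := {0x0c,0xb7,0x4a}
#3 dst[0x02+8] := {0xf4,0xbe,0xaf,0x07,0x4a,0xda,0x1f,0xb9}
query mem[0x02]=0xf4, mem[0x08]=0x1f, mem[0x14]=0x4a

MEM[0x02,0x08,0x14] = f4 1f 4a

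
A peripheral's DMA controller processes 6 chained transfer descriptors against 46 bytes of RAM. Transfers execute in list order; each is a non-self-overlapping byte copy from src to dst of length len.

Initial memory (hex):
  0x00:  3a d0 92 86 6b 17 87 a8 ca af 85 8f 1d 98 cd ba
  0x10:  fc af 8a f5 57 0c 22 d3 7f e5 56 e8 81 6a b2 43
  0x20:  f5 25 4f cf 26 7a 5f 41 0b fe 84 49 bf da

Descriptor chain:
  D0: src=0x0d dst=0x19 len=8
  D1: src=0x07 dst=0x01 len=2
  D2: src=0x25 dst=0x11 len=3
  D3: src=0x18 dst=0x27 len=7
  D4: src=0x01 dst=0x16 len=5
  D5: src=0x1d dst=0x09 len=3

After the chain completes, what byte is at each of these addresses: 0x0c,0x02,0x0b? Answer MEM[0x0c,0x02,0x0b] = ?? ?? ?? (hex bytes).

MEM[0x0c,0x02,0x0b] = 1d ca f5

D0: mem[0x19..0x20] <- [98 cd ba fc af 8a f5 57]
D1: mem[0x01..0x02] <- [a8 ca]
D2: mem[0x11..0x13] <- [7a 5f 41]
D3: mem[0x27..0x2d] <- [7f 98 cd ba fc af 8a]
D4: mem[0x16..0x1a] <- [a8 ca 86 6b 17]
D5: mem[0x09..0x0b] <- [af 8a f5]
query mem[0x0c]=0x1d, mem[0x02]=0xca, mem[0x0b]=0xf5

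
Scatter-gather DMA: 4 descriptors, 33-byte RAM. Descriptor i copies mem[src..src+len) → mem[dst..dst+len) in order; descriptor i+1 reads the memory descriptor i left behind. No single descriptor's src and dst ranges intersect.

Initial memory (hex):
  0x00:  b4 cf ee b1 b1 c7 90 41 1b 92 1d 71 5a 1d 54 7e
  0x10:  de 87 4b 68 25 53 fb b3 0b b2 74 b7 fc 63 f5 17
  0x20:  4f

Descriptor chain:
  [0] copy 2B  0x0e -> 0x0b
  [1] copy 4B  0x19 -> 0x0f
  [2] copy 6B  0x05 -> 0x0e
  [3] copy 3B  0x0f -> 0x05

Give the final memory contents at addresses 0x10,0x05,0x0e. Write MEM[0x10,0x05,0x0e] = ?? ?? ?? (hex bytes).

D0: mem[0x0b..0x0c] <- [54 7e]
D1: mem[0x0f..0x12] <- [b2 74 b7 fc]
D2: mem[0x0e..0x13] <- [c7 90 41 1b 92 1d]
D3: mem[0x05..0x07] <- [90 41 1b]
query mem[0x10]=0x41, mem[0x05]=0x90, mem[0x0e]=0xc7

MEM[0x10,0x05,0x0e] = 41 90 c7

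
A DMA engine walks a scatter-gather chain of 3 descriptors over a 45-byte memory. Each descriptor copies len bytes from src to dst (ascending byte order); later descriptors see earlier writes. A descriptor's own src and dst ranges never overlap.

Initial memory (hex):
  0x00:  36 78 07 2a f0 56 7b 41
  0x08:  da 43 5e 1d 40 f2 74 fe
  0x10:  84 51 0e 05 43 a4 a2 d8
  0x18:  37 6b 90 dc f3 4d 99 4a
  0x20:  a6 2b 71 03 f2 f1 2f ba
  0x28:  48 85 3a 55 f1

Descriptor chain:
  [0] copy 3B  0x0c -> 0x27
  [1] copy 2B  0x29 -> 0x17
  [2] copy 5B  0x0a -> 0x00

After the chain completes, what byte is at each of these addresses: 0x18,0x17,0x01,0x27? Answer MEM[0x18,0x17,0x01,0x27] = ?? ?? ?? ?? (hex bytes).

MEM[0x18,0x17,0x01,0x27] = 3a 74 1d 40

#0 dst[0x27+3] := {0x40,0xf2,0x74}
#1 dst[0x17+2] := {0x74,0x3a}
#2 dst[0x00+5] := {0x5e,0x1d,0x40,0xf2,0x74}
query mem[0x18]=0x3a, mem[0x17]=0x74, mem[0x01]=0x1d, mem[0x27]=0x40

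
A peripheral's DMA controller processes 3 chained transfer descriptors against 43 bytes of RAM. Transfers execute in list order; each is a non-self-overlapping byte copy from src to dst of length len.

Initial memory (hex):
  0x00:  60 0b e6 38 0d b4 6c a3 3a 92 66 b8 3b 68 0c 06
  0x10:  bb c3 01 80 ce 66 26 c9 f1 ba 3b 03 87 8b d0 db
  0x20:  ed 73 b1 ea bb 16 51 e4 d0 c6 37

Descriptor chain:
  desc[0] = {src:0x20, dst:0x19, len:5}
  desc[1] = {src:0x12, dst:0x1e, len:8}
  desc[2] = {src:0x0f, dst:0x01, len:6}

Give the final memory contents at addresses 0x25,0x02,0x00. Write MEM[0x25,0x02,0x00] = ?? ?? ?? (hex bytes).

MEM[0x25,0x02,0x00] = ed bb 60

#0 dst[0x19+5] := {0xed,0x73,0xb1,0xea,0xbb}
#1 dst[0x1e+8] := {0x01,0x80,0xce,0x66,0x26,0xc9,0xf1,0xed}
#2 dst[0x01+6] := {0x06,0xbb,0xc3,0x01,0x80,0xce}
query mem[0x25]=0xed, mem[0x02]=0xbb, mem[0x00]=0x60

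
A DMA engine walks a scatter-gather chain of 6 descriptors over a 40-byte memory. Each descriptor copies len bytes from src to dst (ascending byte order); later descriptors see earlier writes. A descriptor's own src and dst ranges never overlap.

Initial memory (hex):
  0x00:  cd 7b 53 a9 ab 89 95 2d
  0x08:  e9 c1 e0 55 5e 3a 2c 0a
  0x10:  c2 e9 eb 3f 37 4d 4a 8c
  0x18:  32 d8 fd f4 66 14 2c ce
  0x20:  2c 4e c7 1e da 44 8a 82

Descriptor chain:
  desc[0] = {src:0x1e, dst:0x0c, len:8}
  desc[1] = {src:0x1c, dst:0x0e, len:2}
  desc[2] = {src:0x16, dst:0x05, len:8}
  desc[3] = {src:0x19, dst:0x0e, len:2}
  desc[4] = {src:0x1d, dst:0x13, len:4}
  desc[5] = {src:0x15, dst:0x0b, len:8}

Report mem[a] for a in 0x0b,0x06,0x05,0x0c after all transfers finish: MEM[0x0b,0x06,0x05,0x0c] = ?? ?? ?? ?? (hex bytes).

MEM[0x0b,0x06,0x05,0x0c] = ce 8c 4a 2c

#0 dst[0x0c+8] := {0x2c,0xce,0x2c,0x4e,0xc7,0x1e,0xda,0x44}
#1 dst[0x0e+2] := {0x66,0x14}
#2 dst[0x05+8] := {0x4a,0x8c,0x32,0xd8,0xfd,0xf4,0x66,0x14}
#3 dst[0x0e+2] := {0xd8,0xfd}
#4 dst[0x13+4] := {0x14,0x2c,0xce,0x2c}
#5 dst[0x0b+8] := {0xce,0x2c,0x8c,0x32,0xd8,0xfd,0xf4,0x66}
query mem[0x0b]=0xce, mem[0x06]=0x8c, mem[0x05]=0x4a, mem[0x0c]=0x2c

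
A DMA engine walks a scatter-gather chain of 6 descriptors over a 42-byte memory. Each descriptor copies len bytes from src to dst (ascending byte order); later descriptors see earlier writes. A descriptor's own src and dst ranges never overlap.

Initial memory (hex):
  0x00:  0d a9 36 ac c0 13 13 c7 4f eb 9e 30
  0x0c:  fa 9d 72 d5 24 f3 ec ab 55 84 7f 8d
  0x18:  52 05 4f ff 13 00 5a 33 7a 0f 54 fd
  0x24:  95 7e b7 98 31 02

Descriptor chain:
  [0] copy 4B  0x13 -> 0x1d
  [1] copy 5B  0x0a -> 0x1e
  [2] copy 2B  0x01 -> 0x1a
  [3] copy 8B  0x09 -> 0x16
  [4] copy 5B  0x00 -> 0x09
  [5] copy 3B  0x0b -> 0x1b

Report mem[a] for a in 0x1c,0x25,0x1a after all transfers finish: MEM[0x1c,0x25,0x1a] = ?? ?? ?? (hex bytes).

D0: mem[0x1d..0x20] <- [ab 55 84 7f]
D1: mem[0x1e..0x22] <- [9e 30 fa 9d 72]
D2: mem[0x1a..0x1b] <- [a9 36]
D3: mem[0x16..0x1d] <- [eb 9e 30 fa 9d 72 d5 24]
D4: mem[0x09..0x0d] <- [0d a9 36 ac c0]
D5: mem[0x1b..0x1d] <- [36 ac c0]
query mem[0x1c]=0xac, mem[0x25]=0x7e, mem[0x1a]=0x9d

MEM[0x1c,0x25,0x1a] = ac 7e 9d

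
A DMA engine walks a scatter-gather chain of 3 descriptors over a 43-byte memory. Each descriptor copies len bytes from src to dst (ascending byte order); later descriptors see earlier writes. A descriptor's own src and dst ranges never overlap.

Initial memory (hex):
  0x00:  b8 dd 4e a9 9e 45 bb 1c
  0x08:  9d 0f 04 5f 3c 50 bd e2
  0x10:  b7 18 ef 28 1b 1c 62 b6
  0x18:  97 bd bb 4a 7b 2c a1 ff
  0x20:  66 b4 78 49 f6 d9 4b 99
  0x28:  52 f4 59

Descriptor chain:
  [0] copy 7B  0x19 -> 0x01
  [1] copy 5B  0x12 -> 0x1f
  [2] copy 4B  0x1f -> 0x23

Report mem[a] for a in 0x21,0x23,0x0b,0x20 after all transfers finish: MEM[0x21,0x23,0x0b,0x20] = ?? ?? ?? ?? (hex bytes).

MEM[0x21,0x23,0x0b,0x20] = 1b ef 5f 28

  after D0: wrote 7B at 0x01 = bdbb4a7b2ca1ff
  after D1: wrote 5B at 0x1f = ef281b1c62
  after D2: wrote 4B at 0x23 = ef281b1c
query mem[0x21]=0x1b, mem[0x23]=0xef, mem[0x0b]=0x5f, mem[0x20]=0x28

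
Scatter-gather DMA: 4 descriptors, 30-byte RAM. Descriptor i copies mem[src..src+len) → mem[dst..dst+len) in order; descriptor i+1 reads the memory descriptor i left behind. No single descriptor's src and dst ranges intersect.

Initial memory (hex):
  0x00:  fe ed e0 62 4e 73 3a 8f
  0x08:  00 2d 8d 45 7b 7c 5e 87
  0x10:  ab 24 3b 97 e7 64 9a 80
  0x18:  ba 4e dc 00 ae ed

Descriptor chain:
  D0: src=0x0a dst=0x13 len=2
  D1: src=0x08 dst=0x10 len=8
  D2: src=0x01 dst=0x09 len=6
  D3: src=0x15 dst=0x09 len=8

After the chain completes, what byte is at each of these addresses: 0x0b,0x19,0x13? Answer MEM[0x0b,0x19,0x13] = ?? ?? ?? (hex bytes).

  after D0: wrote 2B at 0x13 = 8d45
  after D1: wrote 8B at 0x10 = 002d8d457b7c5e87
  after D2: wrote 6B at 0x09 = ede0624e733a
  after D3: wrote 8B at 0x09 = 7c5e87ba4edc00ae
query mem[0x0b]=0x87, mem[0x19]=0x4e, mem[0x13]=0x45

MEM[0x0b,0x19,0x13] = 87 4e 45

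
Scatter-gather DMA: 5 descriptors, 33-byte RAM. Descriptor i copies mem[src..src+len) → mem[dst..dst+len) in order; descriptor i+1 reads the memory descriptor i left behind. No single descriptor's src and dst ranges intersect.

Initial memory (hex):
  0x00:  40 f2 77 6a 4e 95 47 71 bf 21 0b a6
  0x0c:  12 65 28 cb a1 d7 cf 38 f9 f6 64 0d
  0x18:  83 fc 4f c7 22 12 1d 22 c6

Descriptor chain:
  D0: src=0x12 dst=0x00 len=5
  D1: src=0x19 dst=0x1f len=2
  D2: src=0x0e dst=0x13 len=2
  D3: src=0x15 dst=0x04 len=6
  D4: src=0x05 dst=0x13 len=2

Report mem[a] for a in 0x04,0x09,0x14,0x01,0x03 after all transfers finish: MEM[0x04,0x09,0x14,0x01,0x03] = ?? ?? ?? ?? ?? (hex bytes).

MEM[0x04,0x09,0x14,0x01,0x03] = f6 4f 0d 38 f6

  after D0: wrote 5B at 0x00 = cf38f9f664
  after D1: wrote 2B at 0x1f = fc4f
  after D2: wrote 2B at 0x13 = 28cb
  after D3: wrote 6B at 0x04 = f6640d83fc4f
  after D4: wrote 2B at 0x13 = 640d
query mem[0x04]=0xf6, mem[0x09]=0x4f, mem[0x14]=0x0d, mem[0x01]=0x38, mem[0x03]=0xf6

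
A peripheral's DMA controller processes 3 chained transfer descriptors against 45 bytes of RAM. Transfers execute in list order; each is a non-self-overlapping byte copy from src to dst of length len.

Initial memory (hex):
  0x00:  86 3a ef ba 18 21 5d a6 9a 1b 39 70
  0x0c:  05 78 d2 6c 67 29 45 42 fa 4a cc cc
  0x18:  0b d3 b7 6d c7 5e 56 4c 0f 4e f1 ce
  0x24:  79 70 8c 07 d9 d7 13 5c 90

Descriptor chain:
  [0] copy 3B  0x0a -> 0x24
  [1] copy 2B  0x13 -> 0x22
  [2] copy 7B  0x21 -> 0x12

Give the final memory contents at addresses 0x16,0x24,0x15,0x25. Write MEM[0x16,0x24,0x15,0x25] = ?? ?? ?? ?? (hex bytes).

MEM[0x16,0x24,0x15,0x25] = 70 39 39 70

D0: mem[0x24..0x26] <- [39 70 05]
D1: mem[0x22..0x23] <- [42 fa]
D2: mem[0x12..0x18] <- [4e 42 fa 39 70 05 07]
query mem[0x16]=0x70, mem[0x24]=0x39, mem[0x15]=0x39, mem[0x25]=0x70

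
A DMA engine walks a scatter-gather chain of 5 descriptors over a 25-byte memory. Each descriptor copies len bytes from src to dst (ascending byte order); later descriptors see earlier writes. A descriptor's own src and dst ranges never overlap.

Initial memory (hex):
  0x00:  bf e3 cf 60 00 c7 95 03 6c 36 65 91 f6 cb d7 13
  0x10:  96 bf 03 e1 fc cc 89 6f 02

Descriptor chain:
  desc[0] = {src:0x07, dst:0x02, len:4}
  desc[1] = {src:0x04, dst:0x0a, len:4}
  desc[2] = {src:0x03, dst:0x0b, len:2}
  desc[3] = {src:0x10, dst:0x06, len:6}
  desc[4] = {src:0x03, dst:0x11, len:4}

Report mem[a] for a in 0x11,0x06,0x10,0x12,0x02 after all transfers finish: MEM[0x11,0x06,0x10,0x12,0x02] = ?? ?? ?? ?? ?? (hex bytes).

MEM[0x11,0x06,0x10,0x12,0x02] = 6c 96 96 36 03

[0] 0x07->0x02 len=4 : 03 6c 36 65
[1] 0x04->0x0a len=4 : 36 65 95 03
[2] 0x03->0x0b len=2 : 6c 36
[3] 0x10->0x06 len=6 : 96 bf 03 e1 fc cc
[4] 0x03->0x11 len=4 : 6c 36 65 96
query mem[0x11]=0x6c, mem[0x06]=0x96, mem[0x10]=0x96, mem[0x12]=0x36, mem[0x02]=0x03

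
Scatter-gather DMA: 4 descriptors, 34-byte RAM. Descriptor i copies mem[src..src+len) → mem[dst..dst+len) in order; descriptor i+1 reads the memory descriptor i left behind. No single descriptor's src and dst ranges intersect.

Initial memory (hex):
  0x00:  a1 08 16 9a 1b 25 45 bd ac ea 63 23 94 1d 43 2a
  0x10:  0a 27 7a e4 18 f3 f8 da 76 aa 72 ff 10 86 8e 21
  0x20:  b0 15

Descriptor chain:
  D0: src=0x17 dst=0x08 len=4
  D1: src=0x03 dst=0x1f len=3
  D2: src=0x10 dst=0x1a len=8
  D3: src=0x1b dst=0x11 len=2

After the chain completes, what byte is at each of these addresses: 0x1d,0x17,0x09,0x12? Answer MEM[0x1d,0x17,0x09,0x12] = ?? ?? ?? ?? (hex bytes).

MEM[0x1d,0x17,0x09,0x12] = e4 da 76 7a

#0 dst[0x08+4] := {0xda,0x76,0xaa,0x72}
#1 dst[0x1f+3] := {0x9a,0x1b,0x25}
#2 dst[0x1a+8] := {0x0a,0x27,0x7a,0xe4,0x18,0xf3,0xf8,0xda}
#3 dst[0x11+2] := {0x27,0x7a}
query mem[0x1d]=0xe4, mem[0x17]=0xda, mem[0x09]=0x76, mem[0x12]=0x7a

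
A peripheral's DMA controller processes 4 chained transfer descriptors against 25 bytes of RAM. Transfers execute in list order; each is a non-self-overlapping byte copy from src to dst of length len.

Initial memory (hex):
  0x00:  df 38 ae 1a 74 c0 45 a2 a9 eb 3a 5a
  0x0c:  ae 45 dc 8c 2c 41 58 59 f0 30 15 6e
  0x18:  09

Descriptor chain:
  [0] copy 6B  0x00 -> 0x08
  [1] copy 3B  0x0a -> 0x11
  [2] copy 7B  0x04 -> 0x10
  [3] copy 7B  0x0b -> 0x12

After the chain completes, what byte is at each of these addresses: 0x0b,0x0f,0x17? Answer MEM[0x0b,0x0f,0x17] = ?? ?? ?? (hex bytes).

MEM[0x0b,0x0f,0x17] = 1a 8c 74

[0] 0x00->0x08 len=6 : df 38 ae 1a 74 c0
[1] 0x0a->0x11 len=3 : ae 1a 74
[2] 0x04->0x10 len=7 : 74 c0 45 a2 df 38 ae
[3] 0x0b->0x12 len=7 : 1a 74 c0 dc 8c 74 c0
query mem[0x0b]=0x1a, mem[0x0f]=0x8c, mem[0x17]=0x74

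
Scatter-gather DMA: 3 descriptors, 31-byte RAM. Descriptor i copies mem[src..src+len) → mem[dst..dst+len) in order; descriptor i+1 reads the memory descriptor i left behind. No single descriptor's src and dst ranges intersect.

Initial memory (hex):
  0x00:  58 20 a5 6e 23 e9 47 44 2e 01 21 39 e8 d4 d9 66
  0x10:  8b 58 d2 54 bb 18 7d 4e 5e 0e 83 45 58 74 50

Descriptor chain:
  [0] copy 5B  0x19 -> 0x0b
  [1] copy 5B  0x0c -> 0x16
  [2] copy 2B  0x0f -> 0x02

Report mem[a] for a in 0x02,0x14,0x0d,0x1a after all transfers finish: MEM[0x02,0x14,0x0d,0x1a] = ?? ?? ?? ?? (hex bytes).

#0 dst[0x0b+5] := {0x0e,0x83,0x45,0x58,0x74}
#1 dst[0x16+5] := {0x83,0x45,0x58,0x74,0x8b}
#2 dst[0x02+2] := {0x74,0x8b}
query mem[0x02]=0x74, mem[0x14]=0xbb, mem[0x0d]=0x45, mem[0x1a]=0x8b

MEM[0x02,0x14,0x0d,0x1a] = 74 bb 45 8b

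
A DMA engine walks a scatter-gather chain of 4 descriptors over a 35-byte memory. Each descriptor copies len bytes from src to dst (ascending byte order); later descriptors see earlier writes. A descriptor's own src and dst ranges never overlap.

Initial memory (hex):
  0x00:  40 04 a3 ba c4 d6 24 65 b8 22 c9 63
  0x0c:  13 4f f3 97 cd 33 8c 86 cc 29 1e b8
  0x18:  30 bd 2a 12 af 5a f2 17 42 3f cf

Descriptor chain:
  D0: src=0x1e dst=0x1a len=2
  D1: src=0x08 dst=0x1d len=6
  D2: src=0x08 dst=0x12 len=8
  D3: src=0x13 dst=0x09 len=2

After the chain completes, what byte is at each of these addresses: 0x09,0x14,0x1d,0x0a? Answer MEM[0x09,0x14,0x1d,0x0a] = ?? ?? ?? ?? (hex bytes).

  after D0: wrote 2B at 0x1a = f217
  after D1: wrote 6B at 0x1d = b822c963134f
  after D2: wrote 8B at 0x12 = b822c963134ff397
  after D3: wrote 2B at 0x09 = 22c9
query mem[0x09]=0x22, mem[0x14]=0xc9, mem[0x1d]=0xb8, mem[0x0a]=0xc9

MEM[0x09,0x14,0x1d,0x0a] = 22 c9 b8 c9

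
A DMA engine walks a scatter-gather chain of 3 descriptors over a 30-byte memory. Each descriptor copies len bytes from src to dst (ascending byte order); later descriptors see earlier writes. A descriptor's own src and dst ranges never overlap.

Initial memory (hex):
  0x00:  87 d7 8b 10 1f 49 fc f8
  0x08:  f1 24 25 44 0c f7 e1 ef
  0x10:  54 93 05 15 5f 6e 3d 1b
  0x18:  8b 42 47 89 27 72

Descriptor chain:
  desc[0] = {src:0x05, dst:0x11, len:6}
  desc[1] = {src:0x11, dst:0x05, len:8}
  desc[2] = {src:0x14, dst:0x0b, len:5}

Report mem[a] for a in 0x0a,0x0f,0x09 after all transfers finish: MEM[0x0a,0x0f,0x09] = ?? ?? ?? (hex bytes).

  after D0: wrote 6B at 0x11 = 49fcf8f12425
  after D1: wrote 8B at 0x05 = 49fcf8f124251b8b
  after D2: wrote 5B at 0x0b = f124251b8b
query mem[0x0a]=0x25, mem[0x0f]=0x8b, mem[0x09]=0x24

MEM[0x0a,0x0f,0x09] = 25 8b 24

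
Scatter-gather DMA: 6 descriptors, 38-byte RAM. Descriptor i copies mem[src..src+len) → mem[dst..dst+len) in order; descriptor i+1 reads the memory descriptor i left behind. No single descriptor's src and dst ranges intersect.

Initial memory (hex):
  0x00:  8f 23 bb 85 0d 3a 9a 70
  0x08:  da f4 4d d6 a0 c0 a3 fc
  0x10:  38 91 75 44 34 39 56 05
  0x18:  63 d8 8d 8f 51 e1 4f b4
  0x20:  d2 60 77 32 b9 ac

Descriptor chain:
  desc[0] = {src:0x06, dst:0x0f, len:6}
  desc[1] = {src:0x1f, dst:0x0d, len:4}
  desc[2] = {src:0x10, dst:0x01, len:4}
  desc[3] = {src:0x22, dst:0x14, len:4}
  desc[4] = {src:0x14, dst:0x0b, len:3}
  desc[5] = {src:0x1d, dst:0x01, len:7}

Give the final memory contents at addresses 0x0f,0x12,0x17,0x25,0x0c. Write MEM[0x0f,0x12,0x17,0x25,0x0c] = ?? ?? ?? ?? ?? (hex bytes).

MEM[0x0f,0x12,0x17,0x25,0x0c] = 60 f4 ac ac 32

[0] 0x06->0x0f len=6 : 9a 70 da f4 4d d6
[1] 0x1f->0x0d len=4 : b4 d2 60 77
[2] 0x10->0x01 len=4 : 77 da f4 4d
[3] 0x22->0x14 len=4 : 77 32 b9 ac
[4] 0x14->0x0b len=3 : 77 32 b9
[5] 0x1d->0x01 len=7 : e1 4f b4 d2 60 77 32
query mem[0x0f]=0x60, mem[0x12]=0xf4, mem[0x17]=0xac, mem[0x25]=0xac, mem[0x0c]=0x32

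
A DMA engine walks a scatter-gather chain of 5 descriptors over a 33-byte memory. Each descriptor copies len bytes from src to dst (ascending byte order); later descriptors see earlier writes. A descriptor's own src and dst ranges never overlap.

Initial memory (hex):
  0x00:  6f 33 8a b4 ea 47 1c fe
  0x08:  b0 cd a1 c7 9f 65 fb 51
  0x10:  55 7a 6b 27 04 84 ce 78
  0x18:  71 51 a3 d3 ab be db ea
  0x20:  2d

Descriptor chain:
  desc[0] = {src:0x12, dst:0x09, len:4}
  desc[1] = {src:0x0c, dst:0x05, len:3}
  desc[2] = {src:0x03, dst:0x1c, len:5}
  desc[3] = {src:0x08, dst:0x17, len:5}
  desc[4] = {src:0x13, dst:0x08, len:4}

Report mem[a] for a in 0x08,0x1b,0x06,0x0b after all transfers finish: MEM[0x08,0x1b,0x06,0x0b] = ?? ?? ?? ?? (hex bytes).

#0 dst[0x09+4] := {0x6b,0x27,0x04,0x84}
#1 dst[0x05+3] := {0x84,0x65,0xfb}
#2 dst[0x1c+5] := {0xb4,0xea,0x84,0x65,0xfb}
#3 dst[0x17+5] := {0xb0,0x6b,0x27,0x04,0x84}
#4 dst[0x08+4] := {0x27,0x04,0x84,0xce}
query mem[0x08]=0x27, mem[0x1b]=0x84, mem[0x06]=0x65, mem[0x0b]=0xce

MEM[0x08,0x1b,0x06,0x0b] = 27 84 65 ce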